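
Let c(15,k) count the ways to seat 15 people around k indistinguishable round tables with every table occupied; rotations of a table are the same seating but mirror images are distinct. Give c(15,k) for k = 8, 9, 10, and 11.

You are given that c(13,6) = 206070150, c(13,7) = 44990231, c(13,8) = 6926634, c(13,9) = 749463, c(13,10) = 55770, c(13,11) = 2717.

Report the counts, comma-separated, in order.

2681453775, 368411615, 37312275, 2749747

@14  (14,7):44990231·13+206070150→790943153, (14,8):6926634·13+44990231→135036473, (14,9):749463·13+6926634→16669653, (14,10):55770·13+749463→1474473, (14,11):2717·13+55770→91091
@15  (15,8):135036473·14+790943153→2681453775, (15,9):16669653·14+135036473→368411615, (15,10):1474473·14+16669653→37312275, (15,11):91091·14+1474473→2749747
Read c(15,8) = 2681453775, c(15,9) = 368411615, c(15,10) = 37312275, c(15,11) = 2749747.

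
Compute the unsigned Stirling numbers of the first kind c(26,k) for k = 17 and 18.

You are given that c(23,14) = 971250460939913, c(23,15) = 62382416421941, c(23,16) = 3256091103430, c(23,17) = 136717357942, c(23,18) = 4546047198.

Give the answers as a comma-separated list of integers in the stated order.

[24] T[24,15]:23*62382416421941+971250460939913=2406046038644556 · T[24,16]:23*3256091103430+62382416421941=137272511800831 · T[24,17]:23*136717357942+3256091103430=6400590336096 · T[24,18]:23*4546047198+136717357942=241276443496
[25] T[25,16]:24*137272511800831+2406046038644556=5700586321864500 · T[25,17]:24*6400590336096+137272511800831=290886679867135 · T[25,18]:24*241276443496+6400590336096=12191224980000
[26] T[26,17]:25*290886679867135+5700586321864500=12972753318542875 · T[26,18]:25*12191224980000+290886679867135=595667304367135
Read c(26,17) = 12972753318542875, c(26,18) = 595667304367135.

12972753318542875, 595667304367135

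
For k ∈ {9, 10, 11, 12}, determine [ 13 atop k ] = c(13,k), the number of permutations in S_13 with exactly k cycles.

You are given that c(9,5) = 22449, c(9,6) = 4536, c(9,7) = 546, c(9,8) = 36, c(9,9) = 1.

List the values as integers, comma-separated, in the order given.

749463, 55770, 2717, 78

[10] T[10,6]:9*4536+22449=63273 · T[10,7]:9*546+4536=9450 · T[10,8]:9*36+546=870 · T[10,9]:9*1+36=45 · T[10,10]:9*0+1=1
[11] T[11,7]:10*9450+63273=157773 · T[11,8]:10*870+9450=18150 · T[11,9]:10*45+870=1320 · T[11,10]:10*1+45=55 · T[11,11]:10*0+1=1
[12] T[12,8]:11*18150+157773=357423 · T[12,9]:11*1320+18150=32670 · T[12,10]:11*55+1320=1925 · T[12,11]:11*1+55=66 · T[12,12]:11*0+1=1
[13] T[13,9]:12*32670+357423=749463 · T[13,10]:12*1925+32670=55770 · T[13,11]:12*66+1925=2717 · T[13,12]:12*1+66=78
Read c(13,9) = 749463, c(13,10) = 55770, c(13,11) = 2717, c(13,12) = 78.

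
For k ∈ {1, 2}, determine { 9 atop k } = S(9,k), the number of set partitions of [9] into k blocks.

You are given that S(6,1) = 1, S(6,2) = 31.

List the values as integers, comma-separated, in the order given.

i=7: T(7,1)=0+1·1=1 | T(7,2)=1+2·31=63
i=8: T(8,1)=0+1·1=1 | T(8,2)=1+2·63=127
i=9: T(9,1)=0+1·1=1 | T(9,2)=1+2·127=255
Read S(9,1) = 1, S(9,2) = 255.

1, 255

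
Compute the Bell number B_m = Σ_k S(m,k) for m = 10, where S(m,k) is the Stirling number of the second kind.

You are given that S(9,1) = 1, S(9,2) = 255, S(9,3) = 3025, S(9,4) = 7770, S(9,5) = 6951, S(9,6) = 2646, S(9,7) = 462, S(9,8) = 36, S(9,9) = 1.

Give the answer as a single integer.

r10: T_10,1=1×1+0=1; T_10,2=2×255+1=511; T_10,3=3×3025+255=9330; T_10,4=4×7770+3025=34105; T_10,5=5×6951+7770=42525; T_10,6=6×2646+6951=22827; T_10,7=7×462+2646=5880; T_10,8=8×36+462=750; T_10,9=9×1+36=45; T_10,10=10×0+1=1
B_10 = ΣS(10,k) = 1+511+9330+34105+42525+22827+5880+750+45+1 = 115975

115975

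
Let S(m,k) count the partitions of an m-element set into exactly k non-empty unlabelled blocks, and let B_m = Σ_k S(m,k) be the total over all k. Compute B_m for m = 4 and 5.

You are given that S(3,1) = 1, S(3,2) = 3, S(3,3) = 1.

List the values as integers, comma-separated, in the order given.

r4: T_4,1=1×1+0=1; T_4,2=2×3+1=7; T_4,3=3×1+3=6; T_4,4=4×0+1=1
r5: T_5,1=1×1+0=1; T_5,2=2×7+1=15; T_5,3=3×6+7=25; T_5,4=4×1+6=10; T_5,5=5×0+1=1
B_4 = ΣS(4,k) = 1+7+6+1 = 15
B_5 = ΣS(5,k) = 1+15+25+10+1 = 52

15, 52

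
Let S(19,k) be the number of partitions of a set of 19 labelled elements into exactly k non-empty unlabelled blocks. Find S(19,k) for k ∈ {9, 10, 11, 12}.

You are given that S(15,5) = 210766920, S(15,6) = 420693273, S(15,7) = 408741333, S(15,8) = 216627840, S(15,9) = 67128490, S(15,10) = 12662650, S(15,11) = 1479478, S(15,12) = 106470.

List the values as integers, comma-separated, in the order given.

1144614626805, 477297033785, 129413217791, 23466951300

r16: T_16,6=6×420693273+210766920=2734926558; T_16,7=7×408741333+420693273=3281882604; T_16,8=8×216627840+408741333=2141764053; T_16,9=9×67128490+216627840=820784250; T_16,10=10×12662650+67128490=193754990; T_16,11=11×1479478+12662650=28936908; T_16,12=12×106470+1479478=2757118
r17: T_17,7=7×3281882604+2734926558=25708104786; T_17,8=8×2141764053+3281882604=20415995028; T_17,9=9×820784250+2141764053=9528822303; T_17,10=10×193754990+820784250=2758334150; T_17,11=11×28936908+193754990=512060978; T_17,12=12×2757118+28936908=62022324
r18: T_18,8=8×20415995028+25708104786=189036065010; T_18,9=9×9528822303+20415995028=106175395755; T_18,10=10×2758334150+9528822303=37112163803; T_18,11=11×512060978+2758334150=8391004908; T_18,12=12×62022324+512060978=1256328866
r19: T_19,9=9×106175395755+189036065010=1144614626805; T_19,10=10×37112163803+106175395755=477297033785; T_19,11=11×8391004908+37112163803=129413217791; T_19,12=12×1256328866+8391004908=23466951300
Read S(19,9) = 1144614626805, S(19,10) = 477297033785, S(19,11) = 129413217791, S(19,12) = 23466951300.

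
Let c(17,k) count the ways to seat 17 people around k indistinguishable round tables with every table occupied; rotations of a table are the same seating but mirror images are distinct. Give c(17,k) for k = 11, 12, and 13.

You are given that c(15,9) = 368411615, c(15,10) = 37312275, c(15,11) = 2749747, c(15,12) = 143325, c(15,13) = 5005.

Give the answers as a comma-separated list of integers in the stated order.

2185031420, 156952432, 8394022

row 16: T[16][10]=15·37312275+368411615=928095740  T[16][11]=15·2749747+37312275=78558480  T[16][12]=15·143325+2749747=4899622  T[16][13]=15·5005+143325=218400
row 17: T[17][11]=16·78558480+928095740=2185031420  T[17][12]=16·4899622+78558480=156952432  T[17][13]=16·218400+4899622=8394022
Read c(17,11) = 2185031420, c(17,12) = 156952432, c(17,13) = 8394022.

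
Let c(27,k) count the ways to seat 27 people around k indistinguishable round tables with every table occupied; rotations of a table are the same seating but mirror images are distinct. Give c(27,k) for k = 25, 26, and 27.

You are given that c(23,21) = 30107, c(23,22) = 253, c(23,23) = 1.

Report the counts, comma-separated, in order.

58500, 351, 1

[24] T[24,22]:23*253+30107=35926 · T[24,23]:23*1+253=276 · T[24,24]:23*0+1=1
[25] T[25,23]:24*276+35926=42550 · T[25,24]:24*1+276=300 · T[25,25]:24*0+1=1
[26] T[26,24]:25*300+42550=50050 · T[26,25]:25*1+300=325 · T[26,26]:25*0+1=1
[27] T[27,25]:26*325+50050=58500 · T[27,26]:26*1+325=351 · T[27,27]:26*0+1=1
Read c(27,25) = 58500, c(27,26) = 351, c(27,27) = 1.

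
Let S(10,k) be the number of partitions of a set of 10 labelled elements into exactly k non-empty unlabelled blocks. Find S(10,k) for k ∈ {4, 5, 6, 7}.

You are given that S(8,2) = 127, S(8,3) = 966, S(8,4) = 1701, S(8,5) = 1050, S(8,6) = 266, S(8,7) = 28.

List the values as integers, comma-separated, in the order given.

@9  (9,3):966·3+127→3025, (9,4):1701·4+966→7770, (9,5):1050·5+1701→6951, (9,6):266·6+1050→2646, (9,7):28·7+266→462
@10  (10,4):7770·4+3025→34105, (10,5):6951·5+7770→42525, (10,6):2646·6+6951→22827, (10,7):462·7+2646→5880
Read S(10,4) = 34105, S(10,5) = 42525, S(10,6) = 22827, S(10,7) = 5880.

34105, 42525, 22827, 5880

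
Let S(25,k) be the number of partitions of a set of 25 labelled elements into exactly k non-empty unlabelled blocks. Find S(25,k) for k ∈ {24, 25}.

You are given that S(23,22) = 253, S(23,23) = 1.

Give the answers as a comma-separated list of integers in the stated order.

300, 1

@24  (24,23):1·23+253→276, (24,24):0·24+1→1
@25  (25,24):1·24+276→300, (25,25):0·25+1→1
Read S(25,24) = 300, S(25,25) = 1.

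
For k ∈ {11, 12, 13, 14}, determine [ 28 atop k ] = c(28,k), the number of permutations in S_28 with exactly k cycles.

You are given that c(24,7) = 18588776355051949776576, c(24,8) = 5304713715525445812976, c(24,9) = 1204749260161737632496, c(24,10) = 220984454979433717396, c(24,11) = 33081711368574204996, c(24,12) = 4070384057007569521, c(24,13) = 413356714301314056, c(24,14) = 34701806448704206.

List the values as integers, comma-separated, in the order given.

33819732719881270820297640, 4894196422205298253024980, 596287888163635369624650, 61445535102359115635655

row 25: T[25][8]=24·5304713715525445812976+18588776355051949776576=145901905527662649288000  T[25][9]=24·1204749260161737632496+5304713715525445812976=34218695959407148992880  T[25][10]=24·220984454979433717396+1204749260161737632496=6508376179668146850000  T[25][11]=24·33081711368574204996+220984454979433717396=1014945527825214637300  T[25][12]=24·4070384057007569521+33081711368574204996=130770928736755873500  T[25][13]=24·413356714301314056+4070384057007569521=13990945200239106865  T[25][14]=24·34701806448704206+413356714301314056=1246200069070215000
row 26: T[26][9]=25·34218695959407148992880+145901905527662649288000=1001369304512841374110000  T[26][10]=25·6508376179668146850000+34218695959407148992880=196928100451110820242880  T[26][11]=25·1014945527825214637300+6508376179668146850000=31882014375298512782500  T[26][12]=25·130770928736755873500+1014945527825214637300=4284218746244111474800  T[26][13]=25·13990945200239106865+130770928736755873500=480544558742733545125  T[26][14]=25·1246200069070215000+13990945200239106865=45145946926994481865
row 27: T[27][10]=26·196928100451110820242880+1001369304512841374110000=6121499916241722700424880  T[27][11]=26·31882014375298512782500+196928100451110820242880=1025860474208872152587880  T[27][12]=26·4284218746244111474800+31882014375298512782500=143271701777645411127300  T[27][13]=26·480544558742733545125+4284218746244111474800=16778377273555183648050  T[27][14]=26·45145946926994481865+480544558742733545125=1654339178844590073615
row 28: T[28][11]=27·1025860474208872152587880+6121499916241722700424880=33819732719881270820297640  T[28][12]=27·143271701777645411127300+1025860474208872152587880=4894196422205298253024980  T[28][13]=27·16778377273555183648050+143271701777645411127300=596287888163635369624650  T[28][14]=27·1654339178844590073615+16778377273555183648050=61445535102359115635655
Read c(28,11) = 33819732719881270820297640, c(28,12) = 4894196422205298253024980, c(28,13) = 596287888163635369624650, c(28,14) = 61445535102359115635655.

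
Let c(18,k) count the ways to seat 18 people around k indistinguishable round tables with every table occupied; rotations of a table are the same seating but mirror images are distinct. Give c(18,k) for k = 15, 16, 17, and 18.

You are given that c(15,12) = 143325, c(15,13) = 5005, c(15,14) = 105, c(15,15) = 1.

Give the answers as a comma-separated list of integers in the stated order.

i=16: T(16,13)=143325+15·5005=218400 | T(16,14)=5005+15·105=6580 | T(16,15)=105+15·1=120 | T(16,16)=1+15·0=1
i=17: T(17,14)=218400+16·6580=323680 | T(17,15)=6580+16·120=8500 | T(17,16)=120+16·1=136 | T(17,17)=1+16·0=1
i=18: T(18,15)=323680+17·8500=468180 | T(18,16)=8500+17·136=10812 | T(18,17)=136+17·1=153 | T(18,18)=1+17·0=1
Read c(18,15) = 468180, c(18,16) = 10812, c(18,17) = 153, c(18,18) = 1.

468180, 10812, 153, 1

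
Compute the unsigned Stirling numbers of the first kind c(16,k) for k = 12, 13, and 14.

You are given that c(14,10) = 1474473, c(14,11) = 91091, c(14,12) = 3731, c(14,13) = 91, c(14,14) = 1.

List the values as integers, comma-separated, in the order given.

4899622, 218400, 6580

@15  (15,11):91091·14+1474473→2749747, (15,12):3731·14+91091→143325, (15,13):91·14+3731→5005, (15,14):1·14+91→105
@16  (16,12):143325·15+2749747→4899622, (16,13):5005·15+143325→218400, (16,14):105·15+5005→6580
Read c(16,12) = 4899622, c(16,13) = 218400, c(16,14) = 6580.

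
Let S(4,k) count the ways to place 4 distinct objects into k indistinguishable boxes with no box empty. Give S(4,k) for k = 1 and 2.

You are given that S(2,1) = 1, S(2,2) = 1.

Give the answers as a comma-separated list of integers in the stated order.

@3  (3,1):1·1+0→1, (3,2):1·2+1→3
@4  (4,1):1·1+0→1, (4,2):3·2+1→7
Read S(4,1) = 1, S(4,2) = 7.

1, 7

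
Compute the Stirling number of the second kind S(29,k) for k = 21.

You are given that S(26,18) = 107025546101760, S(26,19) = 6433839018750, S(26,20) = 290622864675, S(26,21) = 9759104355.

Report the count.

row 27: T[27][19]=19·6433839018750+107025546101760=229268487458010  T[27][20]=20·290622864675+6433839018750=12246296312250  T[27][21]=21·9759104355+290622864675=495564056130
row 28: T[28][20]=20·12246296312250+229268487458010=474194413703010  T[28][21]=21·495564056130+12246296312250=22653141490980
row 29: T[29][21]=21·22653141490980+474194413703010=949910385013590
Read S(29,21) = 949910385013590.

949910385013590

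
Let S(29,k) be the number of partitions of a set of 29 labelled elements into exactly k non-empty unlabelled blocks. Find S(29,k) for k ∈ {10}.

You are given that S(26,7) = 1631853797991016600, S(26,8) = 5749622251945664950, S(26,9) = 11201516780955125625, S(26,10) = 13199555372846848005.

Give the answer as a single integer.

16392038075086211019625

row 27: T[27][8]=8·5749622251945664950+1631853797991016600=47628831813556336200  T[27][9]=9·11201516780955125625+5749622251945664950=106563273280541795575  T[27][10]=10·13199555372846848005+11201516780955125625=143197070509423605675
row 28: T[28][9]=9·106563273280541795575+47628831813556336200=1006698291338432496375  T[28][10]=10·143197070509423605675+106563273280541795575=1538533978374777852325
row 29: T[29][10]=10·1538533978374777852325+1006698291338432496375=16392038075086211019625
Read S(29,10) = 16392038075086211019625.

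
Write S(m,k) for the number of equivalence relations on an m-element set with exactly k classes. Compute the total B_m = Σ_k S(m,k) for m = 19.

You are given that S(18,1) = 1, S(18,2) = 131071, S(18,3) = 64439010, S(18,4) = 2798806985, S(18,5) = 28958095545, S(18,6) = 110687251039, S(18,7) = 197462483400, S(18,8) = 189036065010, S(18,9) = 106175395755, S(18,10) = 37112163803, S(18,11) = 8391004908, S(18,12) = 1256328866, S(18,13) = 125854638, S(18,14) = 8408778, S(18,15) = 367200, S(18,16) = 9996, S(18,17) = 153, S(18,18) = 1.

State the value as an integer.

5832742205057

i=19: T(19,1)=0+1·1=1 | T(19,2)=1+2·131071=262143 | T(19,3)=131071+3·64439010=193448101 | T(19,4)=64439010+4·2798806985=11259666950 | T(19,5)=2798806985+5·28958095545=147589284710 | T(19,6)=28958095545+6·110687251039=693081601779 | T(19,7)=110687251039+7·197462483400=1492924634839 | T(19,8)=197462483400+8·189036065010=1709751003480 | T(19,9)=189036065010+9·106175395755=1144614626805 | T(19,10)=106175395755+10·37112163803=477297033785 | T(19,11)=37112163803+11·8391004908=129413217791 | T(19,12)=8391004908+12·1256328866=23466951300 | T(19,13)=1256328866+13·125854638=2892439160 | T(19,14)=125854638+14·8408778=243577530 | T(19,15)=8408778+15·367200=13916778 | T(19,16)=367200+16·9996=527136 | T(19,17)=9996+17·153=12597 | T(19,18)=153+18·1=171 | T(19,19)=1+19·0=1
B_19 = ΣS(19,k) = 1+262143+193448101+11259666950+147589284710+693081601779+1492924634839+1709751003480+1144614626805+477297033785+129413217791+23466951300+2892439160+243577530+13916778+527136+12597+171+1 = 5832742205057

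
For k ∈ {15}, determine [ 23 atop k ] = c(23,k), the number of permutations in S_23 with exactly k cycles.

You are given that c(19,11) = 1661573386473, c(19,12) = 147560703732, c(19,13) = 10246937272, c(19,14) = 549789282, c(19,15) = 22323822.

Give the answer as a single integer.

62382416421941

@20  (20,12):147560703732·19+1661573386473→4465226757381, (20,13):10246937272·19+147560703732→342252511900, (20,14):549789282·19+10246937272→20692933630, (20,15):22323822·19+549789282→973941900
@21  (21,13):342252511900·20+4465226757381→11310276995381, (21,14):20692933630·20+342252511900→756111184500, (21,15):973941900·20+20692933630→40171771630
@22  (22,14):756111184500·21+11310276995381→27188611869881, (22,15):40171771630·21+756111184500→1599718388730
@23  (23,15):1599718388730·22+27188611869881→62382416421941
Read c(23,15) = 62382416421941.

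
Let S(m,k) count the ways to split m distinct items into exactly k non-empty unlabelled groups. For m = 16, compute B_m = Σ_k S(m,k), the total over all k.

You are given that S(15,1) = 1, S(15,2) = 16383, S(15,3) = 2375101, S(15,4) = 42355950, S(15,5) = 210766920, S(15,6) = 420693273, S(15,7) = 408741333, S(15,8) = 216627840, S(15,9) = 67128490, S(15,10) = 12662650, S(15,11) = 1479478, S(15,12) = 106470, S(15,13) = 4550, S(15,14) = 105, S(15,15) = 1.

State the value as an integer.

r16: T_16,1=1×1+0=1; T_16,2=2×16383+1=32767; T_16,3=3×2375101+16383=7141686; T_16,4=4×42355950+2375101=171798901; T_16,5=5×210766920+42355950=1096190550; T_16,6=6×420693273+210766920=2734926558; T_16,7=7×408741333+420693273=3281882604; T_16,8=8×216627840+408741333=2141764053; T_16,9=9×67128490+216627840=820784250; T_16,10=10×12662650+67128490=193754990; T_16,11=11×1479478+12662650=28936908; T_16,12=12×106470+1479478=2757118; T_16,13=13×4550+106470=165620; T_16,14=14×105+4550=6020; T_16,15=15×1+105=120; T_16,16=16×0+1=1
B_16 = ΣS(16,k) = 1+32767+7141686+171798901+1096190550+2734926558+3281882604+2141764053+820784250+193754990+28936908+2757118+165620+6020+120+1 = 10480142147

10480142147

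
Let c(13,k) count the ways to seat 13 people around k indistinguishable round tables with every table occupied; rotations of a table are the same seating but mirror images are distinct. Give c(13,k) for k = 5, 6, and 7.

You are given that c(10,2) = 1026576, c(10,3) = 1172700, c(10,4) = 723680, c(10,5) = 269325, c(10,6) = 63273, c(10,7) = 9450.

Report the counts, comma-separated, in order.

657206836, 206070150, 44990231

[11] T[11,3]:10*1172700+1026576=12753576 · T[11,4]:10*723680+1172700=8409500 · T[11,5]:10*269325+723680=3416930 · T[11,6]:10*63273+269325=902055 · T[11,7]:10*9450+63273=157773
[12] T[12,4]:11*8409500+12753576=105258076 · T[12,5]:11*3416930+8409500=45995730 · T[12,6]:11*902055+3416930=13339535 · T[12,7]:11*157773+902055=2637558
[13] T[13,5]:12*45995730+105258076=657206836 · T[13,6]:12*13339535+45995730=206070150 · T[13,7]:12*2637558+13339535=44990231
Read c(13,5) = 657206836, c(13,6) = 206070150, c(13,7) = 44990231.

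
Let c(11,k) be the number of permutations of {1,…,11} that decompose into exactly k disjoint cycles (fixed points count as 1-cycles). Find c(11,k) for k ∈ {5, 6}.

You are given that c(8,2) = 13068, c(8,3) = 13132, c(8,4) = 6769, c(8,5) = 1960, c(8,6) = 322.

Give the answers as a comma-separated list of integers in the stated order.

3416930, 902055

@9  (9,3):13132·8+13068→118124, (9,4):6769·8+13132→67284, (9,5):1960·8+6769→22449, (9,6):322·8+1960→4536
@10  (10,4):67284·9+118124→723680, (10,5):22449·9+67284→269325, (10,6):4536·9+22449→63273
@11  (11,5):269325·10+723680→3416930, (11,6):63273·10+269325→902055
Read c(11,5) = 3416930, c(11,6) = 902055.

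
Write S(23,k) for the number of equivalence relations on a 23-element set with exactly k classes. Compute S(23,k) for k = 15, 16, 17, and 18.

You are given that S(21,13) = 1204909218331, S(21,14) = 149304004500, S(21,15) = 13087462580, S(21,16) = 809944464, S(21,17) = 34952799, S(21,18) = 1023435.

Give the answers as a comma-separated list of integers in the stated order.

row 22: T[22][14]=14·149304004500+1204909218331=3295165281331  T[22][15]=15·13087462580+149304004500=345615943200  T[22][16]=16·809944464+13087462580=26046574004  T[22][17]=17·34952799+809944464=1404142047  T[22][18]=18·1023435+34952799=53374629
row 23: T[23][15]=15·345615943200+3295165281331=8479404429331  T[23][16]=16·26046574004+345615943200=762361127264  T[23][17]=17·1404142047+26046574004=49916988803  T[23][18]=18·53374629+1404142047=2364885369
Read S(23,15) = 8479404429331, S(23,16) = 762361127264, S(23,17) = 49916988803, S(23,18) = 2364885369.

8479404429331, 762361127264, 49916988803, 2364885369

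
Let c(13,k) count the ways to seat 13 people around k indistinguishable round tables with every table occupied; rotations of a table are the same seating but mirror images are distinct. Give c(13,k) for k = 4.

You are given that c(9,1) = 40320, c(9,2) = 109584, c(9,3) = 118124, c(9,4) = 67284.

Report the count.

1414014888

row 10: T[10][1]=9·40320+0=362880  T[10][2]=9·109584+40320=1026576  T[10][3]=9·118124+109584=1172700  T[10][4]=9·67284+118124=723680
row 11: T[11][2]=10·1026576+362880=10628640  T[11][3]=10·1172700+1026576=12753576  T[11][4]=10·723680+1172700=8409500
row 12: T[12][3]=11·12753576+10628640=150917976  T[12][4]=11·8409500+12753576=105258076
row 13: T[13][4]=12·105258076+150917976=1414014888
Read c(13,4) = 1414014888.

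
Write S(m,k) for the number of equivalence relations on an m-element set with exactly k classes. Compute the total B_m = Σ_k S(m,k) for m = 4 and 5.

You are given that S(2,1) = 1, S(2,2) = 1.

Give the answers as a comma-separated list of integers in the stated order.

15, 52

row 3: T[3][1]=1·1+0=1  T[3][2]=2·1+1=3  T[3][3]=3·0+1=1
row 4: T[4][1]=1·1+0=1  T[4][2]=2·3+1=7  T[4][3]=3·1+3=6  T[4][4]=4·0+1=1
row 5: T[5][1]=1·1+0=1  T[5][2]=2·7+1=15  T[5][3]=3·6+7=25  T[5][4]=4·1+6=10  T[5][5]=5·0+1=1
B_4 = ΣS(4,k) = 1+7+6+1 = 15
B_5 = ΣS(5,k) = 1+15+25+10+1 = 52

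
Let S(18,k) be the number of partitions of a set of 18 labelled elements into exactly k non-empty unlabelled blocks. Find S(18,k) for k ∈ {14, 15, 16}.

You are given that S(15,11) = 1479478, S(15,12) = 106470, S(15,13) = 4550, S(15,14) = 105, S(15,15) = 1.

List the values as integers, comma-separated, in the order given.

8408778, 367200, 9996

i=16: T(16,12)=1479478+12·106470=2757118 | T(16,13)=106470+13·4550=165620 | T(16,14)=4550+14·105=6020 | T(16,15)=105+15·1=120 | T(16,16)=1+16·0=1
i=17: T(17,13)=2757118+13·165620=4910178 | T(17,14)=165620+14·6020=249900 | T(17,15)=6020+15·120=7820 | T(17,16)=120+16·1=136
i=18: T(18,14)=4910178+14·249900=8408778 | T(18,15)=249900+15·7820=367200 | T(18,16)=7820+16·136=9996
Read S(18,14) = 8408778, S(18,15) = 367200, S(18,16) = 9996.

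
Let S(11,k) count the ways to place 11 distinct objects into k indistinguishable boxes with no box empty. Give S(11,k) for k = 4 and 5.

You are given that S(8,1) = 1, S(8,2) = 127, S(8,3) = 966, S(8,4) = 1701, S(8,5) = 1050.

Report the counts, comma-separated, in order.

145750, 246730

i=9: T(9,2)=1+2·127=255 | T(9,3)=127+3·966=3025 | T(9,4)=966+4·1701=7770 | T(9,5)=1701+5·1050=6951
i=10: T(10,3)=255+3·3025=9330 | T(10,4)=3025+4·7770=34105 | T(10,5)=7770+5·6951=42525
i=11: T(11,4)=9330+4·34105=145750 | T(11,5)=34105+5·42525=246730
Read S(11,4) = 145750, S(11,5) = 246730.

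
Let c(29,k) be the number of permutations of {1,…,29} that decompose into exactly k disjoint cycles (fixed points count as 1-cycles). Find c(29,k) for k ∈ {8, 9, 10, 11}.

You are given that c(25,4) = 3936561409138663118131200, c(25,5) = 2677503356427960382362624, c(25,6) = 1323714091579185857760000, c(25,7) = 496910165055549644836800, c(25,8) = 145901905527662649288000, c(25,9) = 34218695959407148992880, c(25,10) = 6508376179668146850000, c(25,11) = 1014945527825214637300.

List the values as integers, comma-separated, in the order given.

114481515057741551880042390144, 29891934088703915048808047424, 6409259592413089839517170080, 1142413073615783087483702480

r26: T_26,5=25×2677503356427960382362624+3936561409138663118131200=70874145319837672677196800; T_26,6=25×1323714091579185857760000+2677503356427960382362624=35770355645907606826362624; T_26,7=25×496910165055549644836800+1323714091579185857760000=13746468217967926978680000; T_26,8=25×145901905527662649288000+496910165055549644836800=4144457803247115877036800; T_26,9=25×34218695959407148992880+145901905527662649288000=1001369304512841374110000; T_26,10=25×6508376179668146850000+34218695959407148992880=196928100451110820242880; T_26,11=25×1014945527825214637300+6508376179668146850000=31882014375298512782500
r27: T_27,6=26×35770355645907606826362624+70874145319837672677196800=1000903392113435450162625024; T_27,7=26×13746468217967926978680000+35770355645907606826362624=393178529313073708272042624; T_27,8=26×4144457803247115877036800+13746468217967926978680000=121502371102392939781636800; T_27,9=26×1001369304512841374110000+4144457803247115877036800=30180059720580991603896800; T_27,10=26×196928100451110820242880+1001369304512841374110000=6121499916241722700424880; T_27,11=26×31882014375298512782500+196928100451110820242880=1025860474208872152587880
r28: T_28,7=27×393178529313073708272042624+1000903392113435450162625024=11616723683566425573507775872; T_28,8=27×121502371102392939781636800+393178529313073708272042624=3673742549077683082376236224; T_28,9=27×30180059720580991603896800+121502371102392939781636800=936363983558079713086850400; T_28,10=27×6121499916241722700424880+30180059720580991603896800=195460557459107504515368560; T_28,11=27×1025860474208872152587880+6121499916241722700424880=33819732719881270820297640
r29: T_29,8=28×3673742549077683082376236224+11616723683566425573507775872=114481515057741551880042390144; T_29,9=28×936363983558079713086850400+3673742549077683082376236224=29891934088703915048808047424; T_29,10=28×195460557459107504515368560+936363983558079713086850400=6409259592413089839517170080; T_29,11=28×33819732719881270820297640+195460557459107504515368560=1142413073615783087483702480
Read c(29,8) = 114481515057741551880042390144, c(29,9) = 29891934088703915048808047424, c(29,10) = 6409259592413089839517170080, c(29,11) = 1142413073615783087483702480.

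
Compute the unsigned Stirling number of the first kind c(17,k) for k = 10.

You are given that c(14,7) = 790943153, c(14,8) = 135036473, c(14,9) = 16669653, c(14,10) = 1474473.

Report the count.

23057159840

row 15: T[15][8]=14·135036473+790943153=2681453775  T[15][9]=14·16669653+135036473=368411615  T[15][10]=14·1474473+16669653=37312275
row 16: T[16][9]=15·368411615+2681453775=8207628000  T[16][10]=15·37312275+368411615=928095740
row 17: T[17][10]=16·928095740+8207628000=23057159840
Read c(17,10) = 23057159840.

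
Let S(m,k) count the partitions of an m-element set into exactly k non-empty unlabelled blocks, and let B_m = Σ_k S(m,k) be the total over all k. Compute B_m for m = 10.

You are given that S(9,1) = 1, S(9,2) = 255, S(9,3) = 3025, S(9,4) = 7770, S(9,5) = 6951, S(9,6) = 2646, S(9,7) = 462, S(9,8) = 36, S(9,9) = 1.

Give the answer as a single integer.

115975

@10  (10,1):1·1+0→1, (10,2):255·2+1→511, (10,3):3025·3+255→9330, (10,4):7770·4+3025→34105, (10,5):6951·5+7770→42525, (10,6):2646·6+6951→22827, (10,7):462·7+2646→5880, (10,8):36·8+462→750, (10,9):1·9+36→45, (10,10):0·10+1→1
B_10 = ΣS(10,k) = 1+511+9330+34105+42525+22827+5880+750+45+1 = 115975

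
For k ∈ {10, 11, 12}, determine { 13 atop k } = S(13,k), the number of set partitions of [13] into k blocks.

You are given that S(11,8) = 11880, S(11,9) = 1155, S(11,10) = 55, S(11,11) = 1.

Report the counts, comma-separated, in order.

r12: T_12,9=9×1155+11880=22275; T_12,10=10×55+1155=1705; T_12,11=11×1+55=66; T_12,12=12×0+1=1
r13: T_13,10=10×1705+22275=39325; T_13,11=11×66+1705=2431; T_13,12=12×1+66=78
Read S(13,10) = 39325, S(13,11) = 2431, S(13,12) = 78.

39325, 2431, 78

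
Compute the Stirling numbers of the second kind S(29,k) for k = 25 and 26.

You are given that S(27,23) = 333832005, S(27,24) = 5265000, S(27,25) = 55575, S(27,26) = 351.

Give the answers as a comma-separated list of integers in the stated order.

626551380, 8336601

r28: T_28,24=24×5265000+333832005=460192005; T_28,25=25×55575+5265000=6654375; T_28,26=26×351+55575=64701
r29: T_29,25=25×6654375+460192005=626551380; T_29,26=26×64701+6654375=8336601
Read S(29,25) = 626551380, S(29,26) = 8336601.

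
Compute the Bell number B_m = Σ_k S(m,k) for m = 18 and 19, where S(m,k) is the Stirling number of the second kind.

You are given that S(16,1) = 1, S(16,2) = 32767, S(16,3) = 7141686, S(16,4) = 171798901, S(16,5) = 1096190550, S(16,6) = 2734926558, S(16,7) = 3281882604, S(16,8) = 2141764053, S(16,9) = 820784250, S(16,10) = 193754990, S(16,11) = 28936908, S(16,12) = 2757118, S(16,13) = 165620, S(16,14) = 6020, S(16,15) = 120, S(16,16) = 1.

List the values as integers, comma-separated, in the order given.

[17] T[17,1]:1*1+0=1 · T[17,2]:2*32767+1=65535 · T[17,3]:3*7141686+32767=21457825 · T[17,4]:4*171798901+7141686=694337290 · T[17,5]:5*1096190550+171798901=5652751651 · T[17,6]:6*2734926558+1096190550=17505749898 · T[17,7]:7*3281882604+2734926558=25708104786 · T[17,8]:8*2141764053+3281882604=20415995028 · T[17,9]:9*820784250+2141764053=9528822303 · T[17,10]:10*193754990+820784250=2758334150 · T[17,11]:11*28936908+193754990=512060978 · T[17,12]:12*2757118+28936908=62022324 · T[17,13]:13*165620+2757118=4910178 · T[17,14]:14*6020+165620=249900 · T[17,15]:15*120+6020=7820 · T[17,16]:16*1+120=136 · T[17,17]:17*0+1=1
[18] T[18,1]:1*1+0=1 · T[18,2]:2*65535+1=131071 · T[18,3]:3*21457825+65535=64439010 · T[18,4]:4*694337290+21457825=2798806985 · T[18,5]:5*5652751651+694337290=28958095545 · T[18,6]:6*17505749898+5652751651=110687251039 · T[18,7]:7*25708104786+17505749898=197462483400 · T[18,8]:8*20415995028+25708104786=189036065010 · T[18,9]:9*9528822303+20415995028=106175395755 · T[18,10]:10*2758334150+9528822303=37112163803 · T[18,11]:11*512060978+2758334150=8391004908 · T[18,12]:12*62022324+512060978=1256328866 · T[18,13]:13*4910178+62022324=125854638 · T[18,14]:14*249900+4910178=8408778 · T[18,15]:15*7820+249900=367200 · T[18,16]:16*136+7820=9996 · T[18,17]:17*1+136=153 · T[18,18]:18*0+1=1
[19] T[19,1]:1*1+0=1 · T[19,2]:2*131071+1=262143 · T[19,3]:3*64439010+131071=193448101 · T[19,4]:4*2798806985+64439010=11259666950 · T[19,5]:5*28958095545+2798806985=147589284710 · T[19,6]:6*110687251039+28958095545=693081601779 · T[19,7]:7*197462483400+110687251039=1492924634839 · T[19,8]:8*189036065010+197462483400=1709751003480 · T[19,9]:9*106175395755+189036065010=1144614626805 · T[19,10]:10*37112163803+106175395755=477297033785 · T[19,11]:11*8391004908+37112163803=129413217791 · T[19,12]:12*1256328866+8391004908=23466951300 · T[19,13]:13*125854638+1256328866=2892439160 · T[19,14]:14*8408778+125854638=243577530 · T[19,15]:15*367200+8408778=13916778 · T[19,16]:16*9996+367200=527136 · T[19,17]:17*153+9996=12597 · T[19,18]:18*1+153=171 · T[19,19]:19*0+1=1
B_18 = ΣS(18,k) = 1+131071+64439010+2798806985+28958095545+110687251039+197462483400+189036065010+106175395755+37112163803+8391004908+1256328866+125854638+8408778+367200+9996+153+1 = 682076806159
B_19 = ΣS(19,k) = 1+262143+193448101+11259666950+147589284710+693081601779+1492924634839+1709751003480+1144614626805+477297033785+129413217791+23466951300+2892439160+243577530+13916778+527136+12597+171+1 = 5832742205057

682076806159, 5832742205057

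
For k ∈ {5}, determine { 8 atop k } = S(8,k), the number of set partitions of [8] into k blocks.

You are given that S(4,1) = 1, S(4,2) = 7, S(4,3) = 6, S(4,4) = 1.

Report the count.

[5] T[5,2]:2*7+1=15 · T[5,3]:3*6+7=25 · T[5,4]:4*1+6=10 · T[5,5]:5*0+1=1
[6] T[6,3]:3*25+15=90 · T[6,4]:4*10+25=65 · T[6,5]:5*1+10=15
[7] T[7,4]:4*65+90=350 · T[7,5]:5*15+65=140
[8] T[8,5]:5*140+350=1050
Read S(8,5) = 1050.

1050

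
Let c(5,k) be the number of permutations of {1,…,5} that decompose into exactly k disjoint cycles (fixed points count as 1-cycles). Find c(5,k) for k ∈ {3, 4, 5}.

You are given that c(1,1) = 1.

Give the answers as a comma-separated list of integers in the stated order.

35, 10, 1

row 2: T[2][1]=1·1+0=1  T[2][2]=1·0+1=1
row 3: T[3][1]=2·1+0=2  T[3][2]=2·1+1=3  T[3][3]=2·0+1=1
row 4: T[4][2]=3·3+2=11  T[4][3]=3·1+3=6  T[4][4]=3·0+1=1
row 5: T[5][3]=4·6+11=35  T[5][4]=4·1+6=10  T[5][5]=4·0+1=1
Read c(5,3) = 35, c(5,4) = 10, c(5,5) = 1.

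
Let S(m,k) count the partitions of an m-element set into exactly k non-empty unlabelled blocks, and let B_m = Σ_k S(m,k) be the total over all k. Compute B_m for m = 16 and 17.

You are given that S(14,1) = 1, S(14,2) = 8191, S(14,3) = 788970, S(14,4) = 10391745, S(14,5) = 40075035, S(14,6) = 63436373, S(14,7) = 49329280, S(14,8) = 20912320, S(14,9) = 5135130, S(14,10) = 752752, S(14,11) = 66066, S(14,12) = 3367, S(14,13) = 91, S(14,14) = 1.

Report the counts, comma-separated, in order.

10480142147, 82864869804

@15  (15,1):1·1+0→1, (15,2):8191·2+1→16383, (15,3):788970·3+8191→2375101, (15,4):10391745·4+788970→42355950, (15,5):40075035·5+10391745→210766920, (15,6):63436373·6+40075035→420693273, (15,7):49329280·7+63436373→408741333, (15,8):20912320·8+49329280→216627840, (15,9):5135130·9+20912320→67128490, (15,10):752752·10+5135130→12662650, (15,11):66066·11+752752→1479478, (15,12):3367·12+66066→106470, (15,13):91·13+3367→4550, (15,14):1·14+91→105, (15,15):0·15+1→1
@16  (16,1):1·1+0→1, (16,2):16383·2+1→32767, (16,3):2375101·3+16383→7141686, (16,4):42355950·4+2375101→171798901, (16,5):210766920·5+42355950→1096190550, (16,6):420693273·6+210766920→2734926558, (16,7):408741333·7+420693273→3281882604, (16,8):216627840·8+408741333→2141764053, (16,9):67128490·9+216627840→820784250, (16,10):12662650·10+67128490→193754990, (16,11):1479478·11+12662650→28936908, (16,12):106470·12+1479478→2757118, (16,13):4550·13+106470→165620, (16,14):105·14+4550→6020, (16,15):1·15+105→120, (16,16):0·16+1→1
@17  (17,1):1·1+0→1, (17,2):32767·2+1→65535, (17,3):7141686·3+32767→21457825, (17,4):171798901·4+7141686→694337290, (17,5):1096190550·5+171798901→5652751651, (17,6):2734926558·6+1096190550→17505749898, (17,7):3281882604·7+2734926558→25708104786, (17,8):2141764053·8+3281882604→20415995028, (17,9):820784250·9+2141764053→9528822303, (17,10):193754990·10+820784250→2758334150, (17,11):28936908·11+193754990→512060978, (17,12):2757118·12+28936908→62022324, (17,13):165620·13+2757118→4910178, (17,14):6020·14+165620→249900, (17,15):120·15+6020→7820, (17,16):1·16+120→136, (17,17):0·17+1→1
B_16 = ΣS(16,k) = 1+32767+7141686+171798901+1096190550+2734926558+3281882604+2141764053+820784250+193754990+28936908+2757118+165620+6020+120+1 = 10480142147
B_17 = ΣS(17,k) = 1+65535+21457825+694337290+5652751651+17505749898+25708104786+20415995028+9528822303+2758334150+512060978+62022324+4910178+249900+7820+136+1 = 82864869804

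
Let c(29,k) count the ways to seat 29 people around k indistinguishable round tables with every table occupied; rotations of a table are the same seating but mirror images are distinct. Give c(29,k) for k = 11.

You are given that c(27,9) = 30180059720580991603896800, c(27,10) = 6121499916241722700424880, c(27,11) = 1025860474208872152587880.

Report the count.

i=28: T(28,10)=30180059720580991603896800+27·6121499916241722700424880=195460557459107504515368560 | T(28,11)=6121499916241722700424880+27·1025860474208872152587880=33819732719881270820297640
i=29: T(29,11)=195460557459107504515368560+28·33819732719881270820297640=1142413073615783087483702480
Read c(29,11) = 1142413073615783087483702480.

1142413073615783087483702480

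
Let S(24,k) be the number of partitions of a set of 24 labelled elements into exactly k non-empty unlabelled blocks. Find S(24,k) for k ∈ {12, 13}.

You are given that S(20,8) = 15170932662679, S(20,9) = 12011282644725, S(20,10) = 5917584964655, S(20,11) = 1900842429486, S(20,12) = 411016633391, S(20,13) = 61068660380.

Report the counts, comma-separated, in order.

24930204590758260, 6888836057922000

r21: T_21,9=9×12011282644725+15170932662679=123272476465204; T_21,10=10×5917584964655+12011282644725=71187132291275; T_21,11=11×1900842429486+5917584964655=26826851689001; T_21,12=12×411016633391+1900842429486=6833042030178; T_21,13=13×61068660380+411016633391=1204909218331
r22: T_22,10=10×71187132291275+123272476465204=835143799377954; T_22,11=11×26826851689001+71187132291275=366282500870286; T_22,12=12×6833042030178+26826851689001=108823356051137; T_22,13=13×1204909218331+6833042030178=22496861868481
r23: T_23,11=11×366282500870286+835143799377954=4864251308951100; T_23,12=12×108823356051137+366282500870286=1672162773483930; T_23,13=13×22496861868481+108823356051137=401282560341390
r24: T_24,12=12×1672162773483930+4864251308951100=24930204590758260; T_24,13=13×401282560341390+1672162773483930=6888836057922000
Read S(24,12) = 24930204590758260, S(24,13) = 6888836057922000.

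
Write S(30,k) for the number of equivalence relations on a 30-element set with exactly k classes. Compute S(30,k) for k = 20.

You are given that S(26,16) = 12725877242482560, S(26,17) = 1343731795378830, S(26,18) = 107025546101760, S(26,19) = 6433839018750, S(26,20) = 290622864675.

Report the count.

581535955088511150

row 27: T[27][17]=17·1343731795378830+12725877242482560=35569317763922670  T[27][18]=18·107025546101760+1343731795378830=3270191625210510  T[27][19]=19·6433839018750+107025546101760=229268487458010  T[27][20]=20·290622864675+6433839018750=12246296312250
row 28: T[28][18]=18·3270191625210510+35569317763922670=94432767017711850  T[28][19]=19·229268487458010+3270191625210510=7626292886912700  T[28][20]=20·12246296312250+229268487458010=474194413703010
row 29: T[29][19]=19·7626292886912700+94432767017711850=239332331869053150  T[29][20]=20·474194413703010+7626292886912700=17110181160972900
row 30: T[30][20]=20·17110181160972900+239332331869053150=581535955088511150
Read S(30,20) = 581535955088511150.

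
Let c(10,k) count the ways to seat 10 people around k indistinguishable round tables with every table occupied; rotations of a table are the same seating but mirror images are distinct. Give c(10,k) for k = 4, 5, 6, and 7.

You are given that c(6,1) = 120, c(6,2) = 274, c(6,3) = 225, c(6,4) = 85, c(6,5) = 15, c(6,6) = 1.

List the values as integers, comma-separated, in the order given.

723680, 269325, 63273, 9450

[7] T[7,1]:6*120+0=720 · T[7,2]:6*274+120=1764 · T[7,3]:6*225+274=1624 · T[7,4]:6*85+225=735 · T[7,5]:6*15+85=175 · T[7,6]:6*1+15=21 · T[7,7]:6*0+1=1
[8] T[8,2]:7*1764+720=13068 · T[8,3]:7*1624+1764=13132 · T[8,4]:7*735+1624=6769 · T[8,5]:7*175+735=1960 · T[8,6]:7*21+175=322 · T[8,7]:7*1+21=28
[9] T[9,3]:8*13132+13068=118124 · T[9,4]:8*6769+13132=67284 · T[9,5]:8*1960+6769=22449 · T[9,6]:8*322+1960=4536 · T[9,7]:8*28+322=546
[10] T[10,4]:9*67284+118124=723680 · T[10,5]:9*22449+67284=269325 · T[10,6]:9*4536+22449=63273 · T[10,7]:9*546+4536=9450
Read c(10,4) = 723680, c(10,5) = 269325, c(10,6) = 63273, c(10,7) = 9450.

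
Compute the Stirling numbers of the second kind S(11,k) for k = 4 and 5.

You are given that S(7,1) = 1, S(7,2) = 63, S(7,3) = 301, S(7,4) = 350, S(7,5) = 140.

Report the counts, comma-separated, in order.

145750, 246730

i=8: T(8,1)=0+1·1=1 | T(8,2)=1+2·63=127 | T(8,3)=63+3·301=966 | T(8,4)=301+4·350=1701 | T(8,5)=350+5·140=1050
i=9: T(9,2)=1+2·127=255 | T(9,3)=127+3·966=3025 | T(9,4)=966+4·1701=7770 | T(9,5)=1701+5·1050=6951
i=10: T(10,3)=255+3·3025=9330 | T(10,4)=3025+4·7770=34105 | T(10,5)=7770+5·6951=42525
i=11: T(11,4)=9330+4·34105=145750 | T(11,5)=34105+5·42525=246730
Read S(11,4) = 145750, S(11,5) = 246730.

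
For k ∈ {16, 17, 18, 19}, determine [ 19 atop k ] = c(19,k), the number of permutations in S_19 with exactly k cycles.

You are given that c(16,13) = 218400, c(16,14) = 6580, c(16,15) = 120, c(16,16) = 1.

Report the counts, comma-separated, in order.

662796, 13566, 171, 1

@17  (17,14):6580·16+218400→323680, (17,15):120·16+6580→8500, (17,16):1·16+120→136, (17,17):0·16+1→1
@18  (18,15):8500·17+323680→468180, (18,16):136·17+8500→10812, (18,17):1·17+136→153, (18,18):0·17+1→1
@19  (19,16):10812·18+468180→662796, (19,17):153·18+10812→13566, (19,18):1·18+153→171, (19,19):0·18+1→1
Read c(19,16) = 662796, c(19,17) = 13566, c(19,18) = 171, c(19,19) = 1.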